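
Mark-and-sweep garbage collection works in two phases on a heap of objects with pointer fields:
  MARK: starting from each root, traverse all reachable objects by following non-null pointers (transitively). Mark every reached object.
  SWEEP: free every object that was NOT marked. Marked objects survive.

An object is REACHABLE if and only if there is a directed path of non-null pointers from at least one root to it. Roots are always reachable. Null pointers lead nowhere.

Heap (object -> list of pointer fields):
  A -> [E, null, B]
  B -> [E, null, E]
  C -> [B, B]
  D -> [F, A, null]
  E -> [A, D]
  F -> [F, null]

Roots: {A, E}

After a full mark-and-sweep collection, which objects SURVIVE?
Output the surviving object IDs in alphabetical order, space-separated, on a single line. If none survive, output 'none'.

Roots: A E
Mark A: refs=E null B, marked=A
Mark E: refs=A D, marked=A E
Mark B: refs=E null E, marked=A B E
Mark D: refs=F A null, marked=A B D E
Mark F: refs=F null, marked=A B D E F
Unmarked (collected): C

Answer: A B D E F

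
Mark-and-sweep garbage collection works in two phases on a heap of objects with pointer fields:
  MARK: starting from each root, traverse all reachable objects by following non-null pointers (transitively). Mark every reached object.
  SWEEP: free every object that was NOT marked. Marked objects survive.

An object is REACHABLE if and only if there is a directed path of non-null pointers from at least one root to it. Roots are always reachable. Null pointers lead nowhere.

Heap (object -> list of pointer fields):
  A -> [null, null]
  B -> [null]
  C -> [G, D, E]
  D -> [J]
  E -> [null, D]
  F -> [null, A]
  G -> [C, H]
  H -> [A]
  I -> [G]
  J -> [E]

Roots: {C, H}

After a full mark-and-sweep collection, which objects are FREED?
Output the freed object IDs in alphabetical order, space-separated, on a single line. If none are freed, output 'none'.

Answer: B F I

Derivation:
Roots: C H
Mark C: refs=G D E, marked=C
Mark H: refs=A, marked=C H
Mark G: refs=C H, marked=C G H
Mark D: refs=J, marked=C D G H
Mark E: refs=null D, marked=C D E G H
Mark A: refs=null null, marked=A C D E G H
Mark J: refs=E, marked=A C D E G H J
Unmarked (collected): B F I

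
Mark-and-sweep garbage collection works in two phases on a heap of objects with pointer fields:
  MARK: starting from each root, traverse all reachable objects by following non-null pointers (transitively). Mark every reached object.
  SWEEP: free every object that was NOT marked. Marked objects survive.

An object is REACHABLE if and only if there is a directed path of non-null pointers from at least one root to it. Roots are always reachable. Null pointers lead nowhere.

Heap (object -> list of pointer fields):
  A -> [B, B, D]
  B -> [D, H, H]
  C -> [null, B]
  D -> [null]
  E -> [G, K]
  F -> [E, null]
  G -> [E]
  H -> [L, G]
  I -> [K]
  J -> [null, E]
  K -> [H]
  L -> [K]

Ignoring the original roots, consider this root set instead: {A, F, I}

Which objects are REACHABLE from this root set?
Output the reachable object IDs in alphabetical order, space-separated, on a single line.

Answer: A B D E F G H I K L

Derivation:
Roots: A F I
Mark A: refs=B B D, marked=A
Mark F: refs=E null, marked=A F
Mark I: refs=K, marked=A F I
Mark B: refs=D H H, marked=A B F I
Mark D: refs=null, marked=A B D F I
Mark E: refs=G K, marked=A B D E F I
Mark K: refs=H, marked=A B D E F I K
Mark H: refs=L G, marked=A B D E F H I K
Mark G: refs=E, marked=A B D E F G H I K
Mark L: refs=K, marked=A B D E F G H I K L
Unmarked (collected): C J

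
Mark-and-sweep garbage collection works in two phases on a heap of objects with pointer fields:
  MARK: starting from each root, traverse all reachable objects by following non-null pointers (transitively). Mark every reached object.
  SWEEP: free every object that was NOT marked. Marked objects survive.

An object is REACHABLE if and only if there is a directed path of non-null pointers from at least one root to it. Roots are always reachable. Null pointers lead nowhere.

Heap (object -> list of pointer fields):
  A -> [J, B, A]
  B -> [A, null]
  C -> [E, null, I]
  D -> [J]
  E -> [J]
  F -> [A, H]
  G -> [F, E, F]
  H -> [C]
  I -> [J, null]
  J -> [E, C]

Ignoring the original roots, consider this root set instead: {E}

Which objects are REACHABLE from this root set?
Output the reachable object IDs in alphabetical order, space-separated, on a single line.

Roots: E
Mark E: refs=J, marked=E
Mark J: refs=E C, marked=E J
Mark C: refs=E null I, marked=C E J
Mark I: refs=J null, marked=C E I J
Unmarked (collected): A B D F G H

Answer: C E I J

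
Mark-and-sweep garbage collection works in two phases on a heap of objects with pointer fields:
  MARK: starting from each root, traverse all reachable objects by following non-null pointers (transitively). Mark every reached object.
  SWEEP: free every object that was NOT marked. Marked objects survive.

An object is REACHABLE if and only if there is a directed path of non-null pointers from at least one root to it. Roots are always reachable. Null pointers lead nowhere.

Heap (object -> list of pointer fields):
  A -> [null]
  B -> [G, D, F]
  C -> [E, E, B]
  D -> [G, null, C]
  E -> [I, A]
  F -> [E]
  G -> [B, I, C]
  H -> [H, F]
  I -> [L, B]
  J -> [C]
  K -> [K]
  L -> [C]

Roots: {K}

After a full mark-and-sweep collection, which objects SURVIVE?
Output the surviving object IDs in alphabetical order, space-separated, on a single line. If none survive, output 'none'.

Answer: K

Derivation:
Roots: K
Mark K: refs=K, marked=K
Unmarked (collected): A B C D E F G H I J L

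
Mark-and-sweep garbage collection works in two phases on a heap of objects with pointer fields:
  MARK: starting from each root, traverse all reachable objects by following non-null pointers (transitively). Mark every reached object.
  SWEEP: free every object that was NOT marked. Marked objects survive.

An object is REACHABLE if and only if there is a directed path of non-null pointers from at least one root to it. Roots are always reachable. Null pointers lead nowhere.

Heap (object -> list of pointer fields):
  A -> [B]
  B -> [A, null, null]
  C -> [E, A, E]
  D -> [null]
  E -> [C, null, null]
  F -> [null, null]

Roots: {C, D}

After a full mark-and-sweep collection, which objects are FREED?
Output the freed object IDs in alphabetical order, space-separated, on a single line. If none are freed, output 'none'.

Answer: F

Derivation:
Roots: C D
Mark C: refs=E A E, marked=C
Mark D: refs=null, marked=C D
Mark E: refs=C null null, marked=C D E
Mark A: refs=B, marked=A C D E
Mark B: refs=A null null, marked=A B C D E
Unmarked (collected): F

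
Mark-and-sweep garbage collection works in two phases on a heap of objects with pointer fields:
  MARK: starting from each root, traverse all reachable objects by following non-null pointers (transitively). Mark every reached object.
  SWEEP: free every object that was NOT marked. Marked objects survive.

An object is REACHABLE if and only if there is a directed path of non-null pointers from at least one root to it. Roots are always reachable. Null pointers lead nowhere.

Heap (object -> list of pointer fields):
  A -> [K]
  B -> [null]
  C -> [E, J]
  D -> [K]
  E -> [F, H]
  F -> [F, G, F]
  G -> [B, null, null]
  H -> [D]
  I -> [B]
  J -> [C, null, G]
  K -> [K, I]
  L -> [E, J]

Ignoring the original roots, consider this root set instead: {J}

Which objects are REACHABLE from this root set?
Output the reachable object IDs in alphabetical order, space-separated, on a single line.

Roots: J
Mark J: refs=C null G, marked=J
Mark C: refs=E J, marked=C J
Mark G: refs=B null null, marked=C G J
Mark E: refs=F H, marked=C E G J
Mark B: refs=null, marked=B C E G J
Mark F: refs=F G F, marked=B C E F G J
Mark H: refs=D, marked=B C E F G H J
Mark D: refs=K, marked=B C D E F G H J
Mark K: refs=K I, marked=B C D E F G H J K
Mark I: refs=B, marked=B C D E F G H I J K
Unmarked (collected): A L

Answer: B C D E F G H I J K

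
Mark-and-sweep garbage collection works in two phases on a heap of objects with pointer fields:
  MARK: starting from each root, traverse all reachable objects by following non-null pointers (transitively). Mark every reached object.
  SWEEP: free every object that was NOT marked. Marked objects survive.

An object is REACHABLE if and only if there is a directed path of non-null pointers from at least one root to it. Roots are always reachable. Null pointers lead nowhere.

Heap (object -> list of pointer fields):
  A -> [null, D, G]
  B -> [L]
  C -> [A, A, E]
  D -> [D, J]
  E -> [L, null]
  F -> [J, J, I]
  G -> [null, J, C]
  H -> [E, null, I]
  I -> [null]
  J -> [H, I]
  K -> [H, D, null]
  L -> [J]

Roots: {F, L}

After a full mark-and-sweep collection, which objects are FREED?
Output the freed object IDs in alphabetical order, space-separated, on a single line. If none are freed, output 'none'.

Answer: A B C D G K

Derivation:
Roots: F L
Mark F: refs=J J I, marked=F
Mark L: refs=J, marked=F L
Mark J: refs=H I, marked=F J L
Mark I: refs=null, marked=F I J L
Mark H: refs=E null I, marked=F H I J L
Mark E: refs=L null, marked=E F H I J L
Unmarked (collected): A B C D G K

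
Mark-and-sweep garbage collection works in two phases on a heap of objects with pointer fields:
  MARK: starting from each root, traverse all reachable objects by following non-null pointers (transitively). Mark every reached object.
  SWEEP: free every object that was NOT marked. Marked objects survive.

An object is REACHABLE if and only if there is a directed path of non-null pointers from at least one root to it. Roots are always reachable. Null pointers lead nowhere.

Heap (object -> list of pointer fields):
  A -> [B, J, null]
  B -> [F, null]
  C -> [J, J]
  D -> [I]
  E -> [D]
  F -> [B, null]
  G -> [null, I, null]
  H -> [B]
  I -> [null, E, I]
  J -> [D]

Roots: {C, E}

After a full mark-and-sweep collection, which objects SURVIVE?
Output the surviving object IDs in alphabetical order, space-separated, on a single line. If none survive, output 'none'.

Roots: C E
Mark C: refs=J J, marked=C
Mark E: refs=D, marked=C E
Mark J: refs=D, marked=C E J
Mark D: refs=I, marked=C D E J
Mark I: refs=null E I, marked=C D E I J
Unmarked (collected): A B F G H

Answer: C D E I J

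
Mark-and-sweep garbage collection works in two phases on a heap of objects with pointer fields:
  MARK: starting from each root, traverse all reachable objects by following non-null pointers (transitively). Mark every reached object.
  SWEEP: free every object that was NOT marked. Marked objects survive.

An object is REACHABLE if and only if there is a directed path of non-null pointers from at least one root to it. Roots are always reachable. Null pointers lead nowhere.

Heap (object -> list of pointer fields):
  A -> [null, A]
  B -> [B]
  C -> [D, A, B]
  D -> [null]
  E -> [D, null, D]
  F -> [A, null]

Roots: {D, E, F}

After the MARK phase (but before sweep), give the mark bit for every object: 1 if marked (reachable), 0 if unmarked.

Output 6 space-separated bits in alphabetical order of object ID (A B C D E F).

Roots: D E F
Mark D: refs=null, marked=D
Mark E: refs=D null D, marked=D E
Mark F: refs=A null, marked=D E F
Mark A: refs=null A, marked=A D E F
Unmarked (collected): B C

Answer: 1 0 0 1 1 1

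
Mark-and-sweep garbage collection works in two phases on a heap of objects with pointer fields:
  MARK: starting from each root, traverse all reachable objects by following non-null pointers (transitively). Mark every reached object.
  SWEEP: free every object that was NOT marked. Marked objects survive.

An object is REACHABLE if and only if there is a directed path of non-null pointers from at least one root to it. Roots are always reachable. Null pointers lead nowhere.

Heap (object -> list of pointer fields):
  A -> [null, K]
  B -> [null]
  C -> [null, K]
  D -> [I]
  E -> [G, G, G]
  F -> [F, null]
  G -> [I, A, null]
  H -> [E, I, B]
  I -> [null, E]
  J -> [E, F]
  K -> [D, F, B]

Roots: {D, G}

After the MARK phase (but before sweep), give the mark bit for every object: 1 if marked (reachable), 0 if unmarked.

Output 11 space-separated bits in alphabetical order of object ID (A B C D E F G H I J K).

Roots: D G
Mark D: refs=I, marked=D
Mark G: refs=I A null, marked=D G
Mark I: refs=null E, marked=D G I
Mark A: refs=null K, marked=A D G I
Mark E: refs=G G G, marked=A D E G I
Mark K: refs=D F B, marked=A D E G I K
Mark F: refs=F null, marked=A D E F G I K
Mark B: refs=null, marked=A B D E F G I K
Unmarked (collected): C H J

Answer: 1 1 0 1 1 1 1 0 1 0 1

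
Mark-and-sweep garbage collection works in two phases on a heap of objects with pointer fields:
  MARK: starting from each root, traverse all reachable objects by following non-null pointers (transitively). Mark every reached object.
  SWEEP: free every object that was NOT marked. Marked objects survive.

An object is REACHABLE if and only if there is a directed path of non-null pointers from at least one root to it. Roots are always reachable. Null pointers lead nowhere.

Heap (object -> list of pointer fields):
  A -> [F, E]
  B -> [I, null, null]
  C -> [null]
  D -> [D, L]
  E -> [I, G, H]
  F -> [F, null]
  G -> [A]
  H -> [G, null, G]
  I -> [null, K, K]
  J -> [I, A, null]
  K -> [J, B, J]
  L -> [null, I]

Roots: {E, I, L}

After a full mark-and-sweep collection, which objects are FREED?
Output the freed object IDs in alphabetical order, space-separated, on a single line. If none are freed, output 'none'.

Answer: C D

Derivation:
Roots: E I L
Mark E: refs=I G H, marked=E
Mark I: refs=null K K, marked=E I
Mark L: refs=null I, marked=E I L
Mark G: refs=A, marked=E G I L
Mark H: refs=G null G, marked=E G H I L
Mark K: refs=J B J, marked=E G H I K L
Mark A: refs=F E, marked=A E G H I K L
Mark J: refs=I A null, marked=A E G H I J K L
Mark B: refs=I null null, marked=A B E G H I J K L
Mark F: refs=F null, marked=A B E F G H I J K L
Unmarked (collected): C D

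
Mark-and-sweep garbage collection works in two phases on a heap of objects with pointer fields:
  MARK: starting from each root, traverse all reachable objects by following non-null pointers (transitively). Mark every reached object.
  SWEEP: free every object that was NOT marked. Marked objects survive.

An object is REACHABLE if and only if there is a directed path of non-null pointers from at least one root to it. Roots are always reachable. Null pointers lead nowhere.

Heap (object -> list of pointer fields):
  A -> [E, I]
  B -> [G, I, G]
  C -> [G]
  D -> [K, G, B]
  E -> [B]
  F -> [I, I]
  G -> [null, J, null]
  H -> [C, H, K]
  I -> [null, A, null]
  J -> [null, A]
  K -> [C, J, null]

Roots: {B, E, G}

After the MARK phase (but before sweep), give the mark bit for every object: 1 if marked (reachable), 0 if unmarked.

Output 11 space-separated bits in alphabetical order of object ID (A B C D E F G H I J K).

Roots: B E G
Mark B: refs=G I G, marked=B
Mark E: refs=B, marked=B E
Mark G: refs=null J null, marked=B E G
Mark I: refs=null A null, marked=B E G I
Mark J: refs=null A, marked=B E G I J
Mark A: refs=E I, marked=A B E G I J
Unmarked (collected): C D F H K

Answer: 1 1 0 0 1 0 1 0 1 1 0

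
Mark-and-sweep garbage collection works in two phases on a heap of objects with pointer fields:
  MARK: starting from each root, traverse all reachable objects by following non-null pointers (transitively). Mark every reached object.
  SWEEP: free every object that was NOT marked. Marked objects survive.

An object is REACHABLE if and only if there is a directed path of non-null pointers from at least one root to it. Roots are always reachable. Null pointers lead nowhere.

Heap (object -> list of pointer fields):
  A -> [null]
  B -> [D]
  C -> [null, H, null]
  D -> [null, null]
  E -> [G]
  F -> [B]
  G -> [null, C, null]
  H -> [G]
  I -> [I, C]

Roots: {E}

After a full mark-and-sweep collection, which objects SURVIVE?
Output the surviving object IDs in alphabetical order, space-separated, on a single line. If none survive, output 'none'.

Answer: C E G H

Derivation:
Roots: E
Mark E: refs=G, marked=E
Mark G: refs=null C null, marked=E G
Mark C: refs=null H null, marked=C E G
Mark H: refs=G, marked=C E G H
Unmarked (collected): A B D F I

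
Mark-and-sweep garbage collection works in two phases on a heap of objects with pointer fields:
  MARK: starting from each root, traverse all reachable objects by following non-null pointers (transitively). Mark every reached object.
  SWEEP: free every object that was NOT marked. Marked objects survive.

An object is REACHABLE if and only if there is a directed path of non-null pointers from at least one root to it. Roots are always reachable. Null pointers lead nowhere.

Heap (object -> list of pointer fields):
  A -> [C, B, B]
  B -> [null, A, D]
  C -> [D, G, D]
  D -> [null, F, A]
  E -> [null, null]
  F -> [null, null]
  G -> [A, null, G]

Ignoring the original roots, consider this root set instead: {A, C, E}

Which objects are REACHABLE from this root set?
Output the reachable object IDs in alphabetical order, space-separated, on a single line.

Answer: A B C D E F G

Derivation:
Roots: A C E
Mark A: refs=C B B, marked=A
Mark C: refs=D G D, marked=A C
Mark E: refs=null null, marked=A C E
Mark B: refs=null A D, marked=A B C E
Mark D: refs=null F A, marked=A B C D E
Mark G: refs=A null G, marked=A B C D E G
Mark F: refs=null null, marked=A B C D E F G
Unmarked (collected): (none)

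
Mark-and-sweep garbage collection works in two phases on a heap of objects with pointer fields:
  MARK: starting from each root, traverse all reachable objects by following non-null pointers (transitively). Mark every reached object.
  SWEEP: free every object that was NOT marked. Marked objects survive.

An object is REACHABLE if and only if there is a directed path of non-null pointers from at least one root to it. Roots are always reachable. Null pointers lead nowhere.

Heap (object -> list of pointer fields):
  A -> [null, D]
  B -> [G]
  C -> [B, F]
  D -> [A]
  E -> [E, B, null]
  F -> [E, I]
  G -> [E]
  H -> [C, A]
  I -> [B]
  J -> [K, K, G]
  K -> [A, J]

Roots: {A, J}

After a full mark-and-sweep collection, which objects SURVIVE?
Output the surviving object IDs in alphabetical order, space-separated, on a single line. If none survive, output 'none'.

Answer: A B D E G J K

Derivation:
Roots: A J
Mark A: refs=null D, marked=A
Mark J: refs=K K G, marked=A J
Mark D: refs=A, marked=A D J
Mark K: refs=A J, marked=A D J K
Mark G: refs=E, marked=A D G J K
Mark E: refs=E B null, marked=A D E G J K
Mark B: refs=G, marked=A B D E G J K
Unmarked (collected): C F H I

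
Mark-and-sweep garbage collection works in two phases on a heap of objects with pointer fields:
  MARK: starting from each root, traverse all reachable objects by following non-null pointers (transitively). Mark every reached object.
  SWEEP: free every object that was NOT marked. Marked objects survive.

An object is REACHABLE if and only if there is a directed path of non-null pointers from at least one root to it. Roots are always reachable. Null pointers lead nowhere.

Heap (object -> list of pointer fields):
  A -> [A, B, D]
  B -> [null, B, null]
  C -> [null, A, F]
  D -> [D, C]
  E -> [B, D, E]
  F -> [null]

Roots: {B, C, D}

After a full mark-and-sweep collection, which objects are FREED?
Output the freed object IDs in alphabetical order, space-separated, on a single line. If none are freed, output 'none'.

Roots: B C D
Mark B: refs=null B null, marked=B
Mark C: refs=null A F, marked=B C
Mark D: refs=D C, marked=B C D
Mark A: refs=A B D, marked=A B C D
Mark F: refs=null, marked=A B C D F
Unmarked (collected): E

Answer: E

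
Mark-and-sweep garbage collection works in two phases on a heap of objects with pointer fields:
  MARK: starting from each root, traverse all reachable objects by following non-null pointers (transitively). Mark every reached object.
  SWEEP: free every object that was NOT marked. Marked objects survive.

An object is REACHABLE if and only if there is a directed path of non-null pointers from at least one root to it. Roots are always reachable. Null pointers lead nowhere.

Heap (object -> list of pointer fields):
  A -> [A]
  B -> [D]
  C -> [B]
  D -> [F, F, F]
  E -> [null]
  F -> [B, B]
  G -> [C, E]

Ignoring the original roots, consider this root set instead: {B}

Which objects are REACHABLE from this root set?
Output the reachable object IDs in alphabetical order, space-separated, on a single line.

Roots: B
Mark B: refs=D, marked=B
Mark D: refs=F F F, marked=B D
Mark F: refs=B B, marked=B D F
Unmarked (collected): A C E G

Answer: B D F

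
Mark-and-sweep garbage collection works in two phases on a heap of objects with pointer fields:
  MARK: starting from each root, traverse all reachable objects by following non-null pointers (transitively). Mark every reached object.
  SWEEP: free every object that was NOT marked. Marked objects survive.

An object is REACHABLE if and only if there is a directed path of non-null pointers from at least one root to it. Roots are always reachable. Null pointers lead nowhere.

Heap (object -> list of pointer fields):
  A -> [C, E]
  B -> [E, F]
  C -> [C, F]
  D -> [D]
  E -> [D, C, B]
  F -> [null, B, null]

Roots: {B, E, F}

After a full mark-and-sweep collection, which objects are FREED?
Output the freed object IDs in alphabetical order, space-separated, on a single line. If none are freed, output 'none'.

Roots: B E F
Mark B: refs=E F, marked=B
Mark E: refs=D C B, marked=B E
Mark F: refs=null B null, marked=B E F
Mark D: refs=D, marked=B D E F
Mark C: refs=C F, marked=B C D E F
Unmarked (collected): A

Answer: A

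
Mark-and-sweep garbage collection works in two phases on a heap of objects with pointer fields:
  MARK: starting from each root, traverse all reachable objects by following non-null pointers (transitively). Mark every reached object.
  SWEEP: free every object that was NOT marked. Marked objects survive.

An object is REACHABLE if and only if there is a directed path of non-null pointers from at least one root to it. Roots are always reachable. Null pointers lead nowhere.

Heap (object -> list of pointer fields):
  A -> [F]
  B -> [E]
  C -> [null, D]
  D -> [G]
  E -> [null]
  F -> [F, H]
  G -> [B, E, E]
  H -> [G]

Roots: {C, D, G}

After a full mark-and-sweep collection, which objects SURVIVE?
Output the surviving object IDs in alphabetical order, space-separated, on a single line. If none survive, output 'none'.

Answer: B C D E G

Derivation:
Roots: C D G
Mark C: refs=null D, marked=C
Mark D: refs=G, marked=C D
Mark G: refs=B E E, marked=C D G
Mark B: refs=E, marked=B C D G
Mark E: refs=null, marked=B C D E G
Unmarked (collected): A F H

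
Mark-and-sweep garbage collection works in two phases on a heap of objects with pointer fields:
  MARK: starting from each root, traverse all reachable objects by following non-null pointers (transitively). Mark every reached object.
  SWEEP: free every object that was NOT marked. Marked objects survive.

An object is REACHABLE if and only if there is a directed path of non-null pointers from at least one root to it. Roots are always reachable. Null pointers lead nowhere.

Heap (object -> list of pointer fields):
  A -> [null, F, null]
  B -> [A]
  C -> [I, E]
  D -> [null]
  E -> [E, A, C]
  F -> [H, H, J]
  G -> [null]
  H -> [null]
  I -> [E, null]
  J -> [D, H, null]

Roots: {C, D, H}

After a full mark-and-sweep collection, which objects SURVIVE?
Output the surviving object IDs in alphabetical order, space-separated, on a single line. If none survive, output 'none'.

Roots: C D H
Mark C: refs=I E, marked=C
Mark D: refs=null, marked=C D
Mark H: refs=null, marked=C D H
Mark I: refs=E null, marked=C D H I
Mark E: refs=E A C, marked=C D E H I
Mark A: refs=null F null, marked=A C D E H I
Mark F: refs=H H J, marked=A C D E F H I
Mark J: refs=D H null, marked=A C D E F H I J
Unmarked (collected): B G

Answer: A C D E F H I J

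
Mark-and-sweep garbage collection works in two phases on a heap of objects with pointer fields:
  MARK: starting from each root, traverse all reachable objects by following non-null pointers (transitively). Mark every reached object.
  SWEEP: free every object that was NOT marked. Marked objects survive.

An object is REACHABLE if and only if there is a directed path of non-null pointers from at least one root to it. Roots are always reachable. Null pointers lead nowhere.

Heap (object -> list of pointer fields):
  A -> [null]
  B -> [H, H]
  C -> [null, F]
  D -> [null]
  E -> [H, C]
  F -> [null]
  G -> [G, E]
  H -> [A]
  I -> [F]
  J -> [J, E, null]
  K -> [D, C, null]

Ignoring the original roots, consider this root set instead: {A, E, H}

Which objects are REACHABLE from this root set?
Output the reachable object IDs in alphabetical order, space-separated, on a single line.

Roots: A E H
Mark A: refs=null, marked=A
Mark E: refs=H C, marked=A E
Mark H: refs=A, marked=A E H
Mark C: refs=null F, marked=A C E H
Mark F: refs=null, marked=A C E F H
Unmarked (collected): B D G I J K

Answer: A C E F H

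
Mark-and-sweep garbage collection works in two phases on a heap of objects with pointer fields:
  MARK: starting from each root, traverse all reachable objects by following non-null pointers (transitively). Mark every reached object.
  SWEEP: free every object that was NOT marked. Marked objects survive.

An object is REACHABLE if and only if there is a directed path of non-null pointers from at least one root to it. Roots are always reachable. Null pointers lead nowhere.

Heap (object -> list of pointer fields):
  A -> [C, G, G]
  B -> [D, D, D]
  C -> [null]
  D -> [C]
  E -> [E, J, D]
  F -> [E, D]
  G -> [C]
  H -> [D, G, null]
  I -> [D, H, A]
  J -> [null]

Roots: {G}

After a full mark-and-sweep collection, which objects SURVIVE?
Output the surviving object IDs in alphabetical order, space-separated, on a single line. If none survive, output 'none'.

Roots: G
Mark G: refs=C, marked=G
Mark C: refs=null, marked=C G
Unmarked (collected): A B D E F H I J

Answer: C G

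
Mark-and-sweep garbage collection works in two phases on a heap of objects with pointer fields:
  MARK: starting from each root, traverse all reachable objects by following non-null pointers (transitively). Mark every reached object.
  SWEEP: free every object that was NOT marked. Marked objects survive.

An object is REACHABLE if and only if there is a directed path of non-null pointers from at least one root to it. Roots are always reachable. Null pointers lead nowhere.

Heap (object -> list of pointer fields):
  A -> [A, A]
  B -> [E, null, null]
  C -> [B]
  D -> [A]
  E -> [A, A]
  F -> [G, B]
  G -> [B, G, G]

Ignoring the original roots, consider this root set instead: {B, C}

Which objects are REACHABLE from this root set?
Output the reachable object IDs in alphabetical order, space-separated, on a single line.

Roots: B C
Mark B: refs=E null null, marked=B
Mark C: refs=B, marked=B C
Mark E: refs=A A, marked=B C E
Mark A: refs=A A, marked=A B C E
Unmarked (collected): D F G

Answer: A B C E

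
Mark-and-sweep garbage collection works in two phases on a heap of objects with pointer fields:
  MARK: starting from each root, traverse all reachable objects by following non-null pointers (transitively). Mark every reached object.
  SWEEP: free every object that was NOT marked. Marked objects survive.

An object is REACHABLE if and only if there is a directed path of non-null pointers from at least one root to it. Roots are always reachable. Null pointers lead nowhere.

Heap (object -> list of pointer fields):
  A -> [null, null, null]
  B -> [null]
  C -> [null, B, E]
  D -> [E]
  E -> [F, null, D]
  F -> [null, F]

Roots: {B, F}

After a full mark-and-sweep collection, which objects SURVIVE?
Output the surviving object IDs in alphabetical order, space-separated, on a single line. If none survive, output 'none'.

Answer: B F

Derivation:
Roots: B F
Mark B: refs=null, marked=B
Mark F: refs=null F, marked=B F
Unmarked (collected): A C D E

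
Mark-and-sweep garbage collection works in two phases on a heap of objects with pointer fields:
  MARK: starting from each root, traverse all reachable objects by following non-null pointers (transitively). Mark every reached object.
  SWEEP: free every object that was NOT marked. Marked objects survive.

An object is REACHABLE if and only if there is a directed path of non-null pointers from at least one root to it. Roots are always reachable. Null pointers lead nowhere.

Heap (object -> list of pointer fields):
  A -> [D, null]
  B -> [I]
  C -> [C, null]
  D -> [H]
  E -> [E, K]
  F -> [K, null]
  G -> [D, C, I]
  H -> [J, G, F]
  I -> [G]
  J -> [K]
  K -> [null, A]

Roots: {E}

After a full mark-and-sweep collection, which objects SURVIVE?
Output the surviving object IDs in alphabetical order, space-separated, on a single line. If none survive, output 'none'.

Roots: E
Mark E: refs=E K, marked=E
Mark K: refs=null A, marked=E K
Mark A: refs=D null, marked=A E K
Mark D: refs=H, marked=A D E K
Mark H: refs=J G F, marked=A D E H K
Mark J: refs=K, marked=A D E H J K
Mark G: refs=D C I, marked=A D E G H J K
Mark F: refs=K null, marked=A D E F G H J K
Mark C: refs=C null, marked=A C D E F G H J K
Mark I: refs=G, marked=A C D E F G H I J K
Unmarked (collected): B

Answer: A C D E F G H I J K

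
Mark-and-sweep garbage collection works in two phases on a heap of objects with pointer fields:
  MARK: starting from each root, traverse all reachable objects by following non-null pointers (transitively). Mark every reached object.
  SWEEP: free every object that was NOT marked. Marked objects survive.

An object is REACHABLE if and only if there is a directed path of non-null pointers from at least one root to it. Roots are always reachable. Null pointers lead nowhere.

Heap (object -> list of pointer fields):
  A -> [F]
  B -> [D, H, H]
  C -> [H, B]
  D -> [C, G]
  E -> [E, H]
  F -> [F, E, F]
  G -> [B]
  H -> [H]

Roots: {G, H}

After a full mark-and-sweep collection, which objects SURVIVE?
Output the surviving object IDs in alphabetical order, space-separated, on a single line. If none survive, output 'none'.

Answer: B C D G H

Derivation:
Roots: G H
Mark G: refs=B, marked=G
Mark H: refs=H, marked=G H
Mark B: refs=D H H, marked=B G H
Mark D: refs=C G, marked=B D G H
Mark C: refs=H B, marked=B C D G H
Unmarked (collected): A E F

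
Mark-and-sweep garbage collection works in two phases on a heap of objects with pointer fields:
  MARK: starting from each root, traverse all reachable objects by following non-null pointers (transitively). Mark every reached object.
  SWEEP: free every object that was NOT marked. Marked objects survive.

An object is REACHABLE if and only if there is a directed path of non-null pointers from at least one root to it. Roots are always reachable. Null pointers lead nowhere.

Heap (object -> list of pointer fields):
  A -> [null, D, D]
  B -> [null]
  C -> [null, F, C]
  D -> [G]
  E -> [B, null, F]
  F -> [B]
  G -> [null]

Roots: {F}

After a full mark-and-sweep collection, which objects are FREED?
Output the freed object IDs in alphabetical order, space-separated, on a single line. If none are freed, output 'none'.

Answer: A C D E G

Derivation:
Roots: F
Mark F: refs=B, marked=F
Mark B: refs=null, marked=B F
Unmarked (collected): A C D E G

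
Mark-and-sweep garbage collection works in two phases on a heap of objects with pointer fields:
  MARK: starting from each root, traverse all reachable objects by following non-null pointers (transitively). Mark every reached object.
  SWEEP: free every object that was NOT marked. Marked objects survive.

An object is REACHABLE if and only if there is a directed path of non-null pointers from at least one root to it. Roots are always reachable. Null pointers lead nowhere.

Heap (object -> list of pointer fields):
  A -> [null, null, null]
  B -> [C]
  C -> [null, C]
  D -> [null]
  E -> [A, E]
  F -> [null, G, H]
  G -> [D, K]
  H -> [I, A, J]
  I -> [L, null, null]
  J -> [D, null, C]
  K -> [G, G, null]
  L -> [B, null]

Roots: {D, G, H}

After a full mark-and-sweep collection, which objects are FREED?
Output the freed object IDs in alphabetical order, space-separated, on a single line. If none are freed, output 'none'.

Answer: E F

Derivation:
Roots: D G H
Mark D: refs=null, marked=D
Mark G: refs=D K, marked=D G
Mark H: refs=I A J, marked=D G H
Mark K: refs=G G null, marked=D G H K
Mark I: refs=L null null, marked=D G H I K
Mark A: refs=null null null, marked=A D G H I K
Mark J: refs=D null C, marked=A D G H I J K
Mark L: refs=B null, marked=A D G H I J K L
Mark C: refs=null C, marked=A C D G H I J K L
Mark B: refs=C, marked=A B C D G H I J K L
Unmarked (collected): E F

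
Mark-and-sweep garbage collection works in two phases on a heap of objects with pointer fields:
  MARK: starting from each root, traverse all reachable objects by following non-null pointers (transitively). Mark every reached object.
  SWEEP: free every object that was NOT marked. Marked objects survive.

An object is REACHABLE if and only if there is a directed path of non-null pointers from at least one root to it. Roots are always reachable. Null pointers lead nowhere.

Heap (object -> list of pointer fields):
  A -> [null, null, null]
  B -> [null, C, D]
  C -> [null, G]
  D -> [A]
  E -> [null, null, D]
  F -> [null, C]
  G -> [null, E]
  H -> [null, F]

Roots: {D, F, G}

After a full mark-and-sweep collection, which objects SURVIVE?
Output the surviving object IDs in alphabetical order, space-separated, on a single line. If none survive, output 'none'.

Answer: A C D E F G

Derivation:
Roots: D F G
Mark D: refs=A, marked=D
Mark F: refs=null C, marked=D F
Mark G: refs=null E, marked=D F G
Mark A: refs=null null null, marked=A D F G
Mark C: refs=null G, marked=A C D F G
Mark E: refs=null null D, marked=A C D E F G
Unmarked (collected): B H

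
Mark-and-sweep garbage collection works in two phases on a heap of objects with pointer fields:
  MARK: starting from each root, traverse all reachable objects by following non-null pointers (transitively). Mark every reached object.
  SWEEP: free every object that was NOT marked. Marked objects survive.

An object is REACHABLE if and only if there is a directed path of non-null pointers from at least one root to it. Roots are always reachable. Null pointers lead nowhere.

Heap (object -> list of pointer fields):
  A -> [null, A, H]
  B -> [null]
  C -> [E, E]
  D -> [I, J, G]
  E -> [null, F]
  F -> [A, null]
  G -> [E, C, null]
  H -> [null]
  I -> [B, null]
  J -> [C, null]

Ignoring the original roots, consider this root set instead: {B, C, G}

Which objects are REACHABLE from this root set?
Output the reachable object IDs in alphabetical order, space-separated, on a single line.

Answer: A B C E F G H

Derivation:
Roots: B C G
Mark B: refs=null, marked=B
Mark C: refs=E E, marked=B C
Mark G: refs=E C null, marked=B C G
Mark E: refs=null F, marked=B C E G
Mark F: refs=A null, marked=B C E F G
Mark A: refs=null A H, marked=A B C E F G
Mark H: refs=null, marked=A B C E F G H
Unmarked (collected): D I J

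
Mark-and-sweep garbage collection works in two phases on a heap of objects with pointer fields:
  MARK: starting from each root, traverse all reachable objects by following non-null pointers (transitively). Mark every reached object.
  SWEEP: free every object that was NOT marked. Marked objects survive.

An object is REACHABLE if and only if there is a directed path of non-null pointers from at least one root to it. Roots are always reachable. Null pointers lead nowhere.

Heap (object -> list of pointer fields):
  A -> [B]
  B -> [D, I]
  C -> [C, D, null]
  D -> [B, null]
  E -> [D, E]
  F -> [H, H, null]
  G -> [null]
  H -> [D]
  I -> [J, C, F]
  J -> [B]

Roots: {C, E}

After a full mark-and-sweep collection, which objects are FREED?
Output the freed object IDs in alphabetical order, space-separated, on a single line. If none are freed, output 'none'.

Answer: A G

Derivation:
Roots: C E
Mark C: refs=C D null, marked=C
Mark E: refs=D E, marked=C E
Mark D: refs=B null, marked=C D E
Mark B: refs=D I, marked=B C D E
Mark I: refs=J C F, marked=B C D E I
Mark J: refs=B, marked=B C D E I J
Mark F: refs=H H null, marked=B C D E F I J
Mark H: refs=D, marked=B C D E F H I J
Unmarked (collected): A G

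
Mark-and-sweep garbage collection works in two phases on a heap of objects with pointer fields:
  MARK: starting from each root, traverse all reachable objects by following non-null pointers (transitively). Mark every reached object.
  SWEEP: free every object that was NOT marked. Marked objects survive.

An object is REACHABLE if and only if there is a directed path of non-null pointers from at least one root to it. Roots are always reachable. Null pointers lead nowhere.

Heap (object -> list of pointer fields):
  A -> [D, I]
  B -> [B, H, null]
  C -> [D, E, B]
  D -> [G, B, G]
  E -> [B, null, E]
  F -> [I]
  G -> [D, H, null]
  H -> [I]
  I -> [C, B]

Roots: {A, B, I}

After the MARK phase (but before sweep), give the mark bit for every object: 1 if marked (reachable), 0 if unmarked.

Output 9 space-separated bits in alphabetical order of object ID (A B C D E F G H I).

Answer: 1 1 1 1 1 0 1 1 1

Derivation:
Roots: A B I
Mark A: refs=D I, marked=A
Mark B: refs=B H null, marked=A B
Mark I: refs=C B, marked=A B I
Mark D: refs=G B G, marked=A B D I
Mark H: refs=I, marked=A B D H I
Mark C: refs=D E B, marked=A B C D H I
Mark G: refs=D H null, marked=A B C D G H I
Mark E: refs=B null E, marked=A B C D E G H I
Unmarked (collected): F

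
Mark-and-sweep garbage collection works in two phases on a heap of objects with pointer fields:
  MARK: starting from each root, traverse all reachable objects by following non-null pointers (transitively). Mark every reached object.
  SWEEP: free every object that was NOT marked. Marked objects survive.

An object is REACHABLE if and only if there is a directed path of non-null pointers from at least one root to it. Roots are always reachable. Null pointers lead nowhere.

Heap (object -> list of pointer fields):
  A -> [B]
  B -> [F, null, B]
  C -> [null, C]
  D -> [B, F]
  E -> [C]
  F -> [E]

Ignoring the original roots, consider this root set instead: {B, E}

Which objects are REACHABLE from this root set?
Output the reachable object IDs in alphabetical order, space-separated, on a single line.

Roots: B E
Mark B: refs=F null B, marked=B
Mark E: refs=C, marked=B E
Mark F: refs=E, marked=B E F
Mark C: refs=null C, marked=B C E F
Unmarked (collected): A D

Answer: B C E F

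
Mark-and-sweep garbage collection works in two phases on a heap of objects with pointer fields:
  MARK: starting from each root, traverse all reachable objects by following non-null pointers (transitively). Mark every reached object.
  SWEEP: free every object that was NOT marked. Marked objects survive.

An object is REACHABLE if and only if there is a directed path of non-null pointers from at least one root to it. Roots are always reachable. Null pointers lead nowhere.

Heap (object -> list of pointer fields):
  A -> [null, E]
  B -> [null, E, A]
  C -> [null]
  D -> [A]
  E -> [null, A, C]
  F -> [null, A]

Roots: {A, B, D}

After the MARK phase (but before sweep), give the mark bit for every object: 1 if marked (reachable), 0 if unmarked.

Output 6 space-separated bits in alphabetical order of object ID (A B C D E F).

Answer: 1 1 1 1 1 0

Derivation:
Roots: A B D
Mark A: refs=null E, marked=A
Mark B: refs=null E A, marked=A B
Mark D: refs=A, marked=A B D
Mark E: refs=null A C, marked=A B D E
Mark C: refs=null, marked=A B C D E
Unmarked (collected): F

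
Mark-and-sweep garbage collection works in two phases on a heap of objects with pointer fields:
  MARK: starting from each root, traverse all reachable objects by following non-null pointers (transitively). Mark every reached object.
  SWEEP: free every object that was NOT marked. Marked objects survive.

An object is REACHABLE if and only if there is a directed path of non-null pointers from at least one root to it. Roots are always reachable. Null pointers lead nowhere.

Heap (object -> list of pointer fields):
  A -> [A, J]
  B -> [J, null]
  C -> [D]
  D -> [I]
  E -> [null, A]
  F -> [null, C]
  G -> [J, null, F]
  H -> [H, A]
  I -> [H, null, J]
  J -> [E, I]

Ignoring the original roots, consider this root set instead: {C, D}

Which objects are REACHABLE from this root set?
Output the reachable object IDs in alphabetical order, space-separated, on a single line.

Roots: C D
Mark C: refs=D, marked=C
Mark D: refs=I, marked=C D
Mark I: refs=H null J, marked=C D I
Mark H: refs=H A, marked=C D H I
Mark J: refs=E I, marked=C D H I J
Mark A: refs=A J, marked=A C D H I J
Mark E: refs=null A, marked=A C D E H I J
Unmarked (collected): B F G

Answer: A C D E H I J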